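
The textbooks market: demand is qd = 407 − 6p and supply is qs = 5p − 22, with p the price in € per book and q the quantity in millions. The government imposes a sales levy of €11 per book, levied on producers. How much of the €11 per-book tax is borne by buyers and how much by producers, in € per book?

Buyers bear €5 per book; producers bear €6 per book.

Before the tax: set 407 − 6p = 5p − 22 → p* = €39, q* = 173.
With the tax collected from producers, supply shifts: qs = 5(p − 11) − 22.
New equilibrium: buyers pay €44, producers receive €33, q = 143. (Wedge: pb − ps = 11.)
Burden on buyers: €5; on producers: €6. (They sum to €11.)
The less price-elastic side of the market bears the larger share of a per-unit tax.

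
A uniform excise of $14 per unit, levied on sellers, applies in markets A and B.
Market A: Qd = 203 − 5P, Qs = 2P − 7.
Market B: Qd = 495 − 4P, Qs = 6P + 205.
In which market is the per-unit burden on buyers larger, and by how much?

Market B, by $4.4.

Market A: pre-tax P* = $30, Q* = 53; post-tax Q = 33; per-unit burden on buyers = $4.
Market B: pre-tax P* = $29, Q* = 379; post-tax Q = 345.4; per-unit burden on buyers = $8.4.
Difference: $4 vs $8.4 → market B is larger by $4.4.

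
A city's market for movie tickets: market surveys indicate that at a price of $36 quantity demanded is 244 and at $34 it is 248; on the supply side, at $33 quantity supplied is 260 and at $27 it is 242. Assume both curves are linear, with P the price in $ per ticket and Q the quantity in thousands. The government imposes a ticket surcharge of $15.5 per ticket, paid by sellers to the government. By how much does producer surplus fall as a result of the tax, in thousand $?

Producer surplus falls by $1517.14 thousand.

Demand slope: (248 − 244)/(34 − 36) = -2, so Qd = 316 − 2P.
Supply slope: (242 − 260)/(27 − 33) = 3, so Qs = 3P + 161.
Before the tax: set 316 − 2P = 3P + 161 → P* = $31, Q* = 254.
With the tax collected from sellers, supply shifts: Qs = 3(P − 15.5) + 161.
New equilibrium: consumers pay $40.3, sellers receive $24.8, Q = 235.4. (Wedge: Pb − Ps = 15.5.)
ΔPS is the trapezoid between Q = 235.4 and Q = 254 of height $6.2: ½ · (254 + 235.4) · 6.2 = $1517.14.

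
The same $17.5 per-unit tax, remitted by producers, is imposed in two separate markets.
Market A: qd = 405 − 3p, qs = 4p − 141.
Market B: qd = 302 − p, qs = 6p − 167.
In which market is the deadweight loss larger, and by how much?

Market A, by $131.25.

Market A: pre-tax p* = $78, q* = 171; post-tax q = 141; deadweight loss = $262.5.
Market B: pre-tax p* = $67, q* = 235; post-tax q = 220; deadweight loss = $131.25.
Difference: $262.5 vs $131.25 → market A is larger by $131.25.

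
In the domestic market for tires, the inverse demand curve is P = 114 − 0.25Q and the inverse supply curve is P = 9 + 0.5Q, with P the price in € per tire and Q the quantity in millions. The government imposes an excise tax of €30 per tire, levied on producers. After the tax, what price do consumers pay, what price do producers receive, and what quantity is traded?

Rewrite in direct form: Qd = 456 − 4P and Qs = 2P − 18.
Without the tax, 456 − 4P = 2P − 18 gives 6P = 474, so P* = €79 and Q* = 140.
With the tax collected from producers, supply shifts: Qs = 2(P − 30) − 18.
New equilibrium: consumers pay €89, producers receive €59, Q = 100. (Wedge: Pb − Ps = 30.)

Consumers pay €89; producers receive €59; quantity = 100.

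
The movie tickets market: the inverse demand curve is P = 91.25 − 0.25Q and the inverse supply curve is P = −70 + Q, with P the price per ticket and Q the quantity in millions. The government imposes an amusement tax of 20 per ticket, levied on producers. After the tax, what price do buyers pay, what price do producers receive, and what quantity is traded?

Buyers pay 63; producers receive 43; quantity = 113.

Rewrite in direct form: Qd = 365 − 4P and Qs = P + 70.
Before the tax: set 365 − 4P = P + 70 → P* = 59, Q* = 129.
With the tax collected from producers, supply shifts: Qs = (P − 20) + 70.
New equilibrium: buyers pay 63, producers receive 43, Q = 113. (Wedge: Pb − Ps = 20.)
The less price-elastic side of the market bears the larger share of a per-unit tax.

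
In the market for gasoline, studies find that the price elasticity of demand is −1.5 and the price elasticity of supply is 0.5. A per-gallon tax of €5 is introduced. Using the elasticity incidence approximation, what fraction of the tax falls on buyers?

Buyers' share ≈ 0.25.

Incidence ratio: buyers' share ≈ εs / (εs + |εd|) = 0.5 / (0.5 + 1.5) = 0.25.
Supply is the less elastic side, so buyers bear the smaller share.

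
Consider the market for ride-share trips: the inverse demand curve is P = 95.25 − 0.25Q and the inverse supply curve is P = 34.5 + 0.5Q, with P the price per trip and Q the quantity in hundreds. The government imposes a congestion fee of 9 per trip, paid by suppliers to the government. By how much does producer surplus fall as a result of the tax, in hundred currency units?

Producer surplus falls by 450 hundred.

Inverting to Q(P) form: Qd = 381 − 4P; Qs = 2P − 69.
Before the tax: set 381 − 4P = 2P − 69 → P* = 75, Q* = 81.
With the tax collected from suppliers, supply shifts: Qs = 2(P − 9) − 69.
New equilibrium: buyers pay 78, suppliers receive 69, Q = 69. (Wedge: Pb − Ps = 9.)
ΔPS is the trapezoid between Q = 69 and Q = 81 of height 6: ½ · (81 + 69) · 6 = 450.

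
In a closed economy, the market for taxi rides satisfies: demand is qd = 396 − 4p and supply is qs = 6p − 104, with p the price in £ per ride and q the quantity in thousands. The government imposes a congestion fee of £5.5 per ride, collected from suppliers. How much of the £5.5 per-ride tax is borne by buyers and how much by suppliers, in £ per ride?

Without the tax, 396 − 4p = 6p − 104 gives 10p = 500, so p* = £50 and q* = 196.
With the tax collected from suppliers, supply shifts: qs = 6(p − 5.5) − 104.
New equilibrium: buyers pay £53.3, suppliers receive £47.8, q = 182.8. (Wedge: pb − ps = 5.5.)
Burden on buyers: £3.3; on suppliers: £2.2. (They sum to £5.5.)
The less price-elastic side of the market bears the larger share of a per-unit tax.

Buyers bear £3.3 per ride; suppliers bear £2.2 per ride.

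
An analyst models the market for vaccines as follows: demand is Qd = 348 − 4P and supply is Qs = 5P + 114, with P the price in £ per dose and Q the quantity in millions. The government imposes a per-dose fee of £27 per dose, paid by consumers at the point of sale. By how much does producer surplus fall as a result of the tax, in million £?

Producer surplus falls by £2568 million.

Without the tax, 348 − 4P = 5P + 114 gives 9P = 234, so P* = £26 and Q* = 244.
With the tax collected from consumers, demand (in seller-price terms) shifts: Qd = 348 − 4(P + 27).
New equilibrium: consumers pay £41, suppliers receive £14, Q = 184. (Wedge: Pb − Ps = 27.)
ΔPS is the trapezoid between Q = 184 and Q = 244 of height £12: ½ · (244 + 184) · 12 = £2568.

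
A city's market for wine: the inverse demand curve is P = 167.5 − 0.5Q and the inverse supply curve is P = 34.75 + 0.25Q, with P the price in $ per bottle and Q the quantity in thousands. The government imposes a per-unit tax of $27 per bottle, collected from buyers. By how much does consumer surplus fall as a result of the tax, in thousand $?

Inverting to Q(P) form: Qd = 335 − 2P; Qs = 4P − 139.
Without the tax, 335 − 2P = 4P − 139 gives 6P = 474, so P* = $79 and Q* = 177.
With the tax collected from buyers, demand (in seller-price terms) shifts: Qd = 335 − 2(P + 27).
Solving gives Q = 141 with buyers paying $97 and producers receiving $70 (the $27 wedge).
ΔCS is the trapezoid between Q = 141 and Q = 177 of height $18: ½ · (177 + 141) · 18 = $2862.

Consumer surplus falls by $2862 thousand.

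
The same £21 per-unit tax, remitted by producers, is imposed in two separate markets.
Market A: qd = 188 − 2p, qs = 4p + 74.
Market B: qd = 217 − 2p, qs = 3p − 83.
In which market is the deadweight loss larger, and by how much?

Market A, by £29.4.

Market A: pre-tax p* = £19, q* = 150; post-tax q = 122; deadweight loss = £294.
Market B: pre-tax p* = £60, q* = 97; post-tax q = 71.8; deadweight loss = £264.6.
Difference: £294 vs £264.6 → market A is larger by £29.4.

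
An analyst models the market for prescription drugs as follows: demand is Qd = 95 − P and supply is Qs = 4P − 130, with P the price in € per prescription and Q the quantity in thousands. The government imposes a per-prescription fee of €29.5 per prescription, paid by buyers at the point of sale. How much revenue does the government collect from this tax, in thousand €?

Tax revenue = €778.8 thousand.

Before the tax: set 95 − P = 4P − 130 → P* = €45, Q* = 50.
With the tax collected from buyers, demand (in seller-price terms) shifts: Qd = 95 − (P + 29.5).
Solving gives Q = 26.4 with buyers paying €68.6 and producers receiving €39.1 (the €29.5 wedge).
Revenue = t · Q = 29.5 · 26.4 = €778.8.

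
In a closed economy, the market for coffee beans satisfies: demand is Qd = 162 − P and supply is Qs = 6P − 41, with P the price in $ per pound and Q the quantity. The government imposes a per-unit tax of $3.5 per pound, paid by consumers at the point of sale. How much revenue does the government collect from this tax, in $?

Before the tax: set 162 − P = 6P − 41 → P* = $29, Q* = 133.
With the tax collected from consumers, demand (in seller-price terms) shifts: Qd = 162 − (P + 3.5).
Solving gives Q = 130 with consumers paying $32 and producers receiving $28.5 (the $3.5 wedge).
Revenue = t · Q = 3.5 · 130 = $455.

Tax revenue = $455.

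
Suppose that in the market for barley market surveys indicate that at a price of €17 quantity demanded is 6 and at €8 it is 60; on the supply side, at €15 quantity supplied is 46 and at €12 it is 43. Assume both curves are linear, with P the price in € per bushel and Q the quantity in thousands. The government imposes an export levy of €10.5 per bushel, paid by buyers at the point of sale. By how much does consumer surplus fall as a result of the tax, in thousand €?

Consumer surplus falls by €56.25 thousand.

Demand slope: (60 − 6)/(8 − 17) = -6, so Qd = 108 − 6P.
Supply slope: (43 − 46)/(12 − 15) = 1, so Qs = P + 31.
Without the tax, 108 − 6P = P + 31 gives 7P = 77, so P* = €11 and Q* = 42.
With the tax collected from buyers, demand (in seller-price terms) shifts: Qd = 108 − 6(P + 10.5).
Solving gives Q = 33 with buyers paying €12.5 and sellers receiving €2 (the €10.5 wedge).
ΔCS is the trapezoid between Q = 33 and Q = 42 of height €1.5: ½ · (42 + 33) · 1.5 = €56.25.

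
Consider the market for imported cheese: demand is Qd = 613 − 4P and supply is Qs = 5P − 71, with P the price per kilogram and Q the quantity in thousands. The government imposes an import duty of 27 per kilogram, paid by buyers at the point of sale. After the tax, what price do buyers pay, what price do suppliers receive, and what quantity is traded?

Buyers pay 91; suppliers receive 64; quantity = 249.

Without the tax, 613 − 4P = 5P − 71 gives 9P = 684, so P* = 76 and Q* = 309.
With the tax collected from buyers, demand (in seller-price terms) shifts: Qd = 613 − 4(P + 27).
Solving gives Q = 249 with buyers paying 91 and suppliers receiving 64 (the 27 wedge).
The less price-elastic side of the market bears the larger share of a per-unit tax.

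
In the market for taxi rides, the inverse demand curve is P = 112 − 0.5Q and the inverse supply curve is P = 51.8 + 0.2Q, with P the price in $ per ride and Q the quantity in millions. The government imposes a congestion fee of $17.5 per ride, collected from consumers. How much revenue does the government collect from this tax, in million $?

Inverting to Q(P) form: Qd = 224 − 2P; Qs = 5P − 259.
Without the tax, 224 − 2P = 5P − 259 gives 7P = 483, so P* = $69 and Q* = 86.
With the tax collected from consumers, demand (in seller-price terms) shifts: Qd = 224 − 2(P + 17.5).
Solving gives Q = 61 with consumers paying $81.5 and producers receiving $64 (the $17.5 wedge).
Revenue = t · Q = 17.5 · 61 = $1067.5.

Tax revenue = $1067.5 million.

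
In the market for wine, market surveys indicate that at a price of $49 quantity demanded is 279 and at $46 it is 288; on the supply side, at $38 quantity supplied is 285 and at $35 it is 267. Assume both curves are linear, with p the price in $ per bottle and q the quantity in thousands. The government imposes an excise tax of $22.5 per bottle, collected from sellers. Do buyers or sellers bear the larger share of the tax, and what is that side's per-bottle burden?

Buyers bear the larger share: $15 per bottle.

Demand slope: (288 − 279)/(46 − 49) = -3, so qd = 426 − 3p.
Supply slope: (267 − 285)/(35 − 38) = 6, so qs = 6p + 57.
Before the tax: set 426 − 3p = 6p + 57 → p* = $41, q* = 303.
With the tax collected from sellers, supply shifts: qs = 6(p − 22.5) + 57.
New equilibrium: buyers pay $56, sellers receive $33.5, q = 258. (Wedge: pb − ps = 22.5.)
Per-bottle burden: buyers $15, sellers $7.5.
Buyers take the larger share because demand is less price-elastic here (demand slope 3 vs supply slope 6).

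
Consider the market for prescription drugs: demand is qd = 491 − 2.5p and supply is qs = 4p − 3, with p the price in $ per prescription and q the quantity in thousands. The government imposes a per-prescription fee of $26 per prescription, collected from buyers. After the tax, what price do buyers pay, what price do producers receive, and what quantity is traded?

Buyers pay $92; producers receive $66; quantity = 261.

Before the tax: set 491 − 2.5p = 4p − 3 → p* = $76, q* = 301.
With the tax collected from buyers, demand (in seller-price terms) shifts: qd = 491 − 2.5(p + 26).
Solving gives q = 261 with buyers paying $92 and producers receiving $66 (the $26 wedge).
The less price-elastic side of the market bears the larger share of a per-unit tax.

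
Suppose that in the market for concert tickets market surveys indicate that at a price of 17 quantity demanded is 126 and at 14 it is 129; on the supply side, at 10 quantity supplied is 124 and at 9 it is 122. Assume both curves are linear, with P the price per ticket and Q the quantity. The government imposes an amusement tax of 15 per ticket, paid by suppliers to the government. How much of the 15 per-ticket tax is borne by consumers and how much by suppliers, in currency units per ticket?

Demand slope: (129 − 126)/(14 − 17) = -1, so Qd = 143 − P.
Supply slope: (122 − 124)/(9 − 10) = 2, so Qs = 2P + 104.
Without the tax, 143 − P = 2P + 104 gives 3P = 39, so P* = 13 and Q* = 130.
With the tax collected from suppliers, supply shifts: Qs = 2(P − 15) + 104.
New equilibrium: consumers pay 23, suppliers receive 8, Q = 120. (Wedge: Pb − Ps = 15.)
Burden on consumers: 10; on suppliers: 5. (They sum to 15.)
The less price-elastic side of the market bears the larger share of a per-unit tax.

Consumers bear 10 per ticket; suppliers bear 5 per ticket.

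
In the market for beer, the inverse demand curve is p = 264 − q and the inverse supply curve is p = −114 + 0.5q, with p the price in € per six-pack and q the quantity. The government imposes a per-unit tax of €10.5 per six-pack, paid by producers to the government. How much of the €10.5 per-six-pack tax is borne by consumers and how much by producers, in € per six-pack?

Rewrite in direct form: qd = 264 − p and qs = 2p + 228.
Without the tax, 264 − p = 2p + 228 gives 3p = 36, so p* = €12 and q* = 252.
With the tax collected from producers, supply shifts: qs = 2(p − 10.5) + 228.
New equilibrium: consumers pay €19, producers receive €8.5, q = 245. (Wedge: pb − ps = 10.5.)
Burden on consumers: €7; on producers: €3.5. (They sum to €10.5.)

Consumers bear €7 per six-pack; producers bear €3.5 per six-pack.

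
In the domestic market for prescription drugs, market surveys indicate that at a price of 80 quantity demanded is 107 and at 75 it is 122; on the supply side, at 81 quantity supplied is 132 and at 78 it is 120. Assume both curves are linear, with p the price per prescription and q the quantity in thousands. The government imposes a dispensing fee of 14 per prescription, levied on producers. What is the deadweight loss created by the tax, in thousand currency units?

Deadweight loss = 168 thousand.

Demand slope: (122 − 107)/(75 − 80) = -3, so qd = 347 − 3p.
Supply slope: (120 − 132)/(78 − 81) = 4, so qs = 4p − 192.
Before the tax: set 347 − 3p = 4p − 192 → p* = 77, q* = 116.
With the tax collected from producers, supply shifts: qs = 4(p − 14) − 192.
New equilibrium: buyers pay 85, producers receive 71, q = 92. (Wedge: pb − ps = 14.)
Quantity falls by |ΔQ| = |116 − 92| = 24.
DWL = ½ · t · |ΔQ| = ½ · 14 · 24 = 168.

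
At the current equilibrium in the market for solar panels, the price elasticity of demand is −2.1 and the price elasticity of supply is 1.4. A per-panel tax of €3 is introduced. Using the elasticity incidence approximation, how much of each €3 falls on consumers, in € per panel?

Incidence ratio: consumers' share ≈ εs / (εs + |εd|) = 1.4 / (1.4 + 2.1) = 0.4.
So consumers bear ≈ 0.4 × €3 = €1.2; suppliers bear €1.8.

Consumers bear ≈ €1.2 per panel.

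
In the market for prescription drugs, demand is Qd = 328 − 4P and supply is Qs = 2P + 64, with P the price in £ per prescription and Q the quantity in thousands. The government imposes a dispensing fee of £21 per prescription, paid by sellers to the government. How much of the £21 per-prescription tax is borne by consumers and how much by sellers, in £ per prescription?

Without the tax, 328 − 4P = 2P + 64 gives 6P = 264, so P* = £44 and Q* = 152.
With the tax collected from sellers, supply shifts: Qs = 2(P − 21) + 64.
Solving gives Q = 124 with consumers paying £51 and sellers receiving £30 (the £21 wedge).
Burden on consumers: £7; on sellers: £14. (They sum to £21.)

Consumers bear £7 per prescription; sellers bear £14 per prescription.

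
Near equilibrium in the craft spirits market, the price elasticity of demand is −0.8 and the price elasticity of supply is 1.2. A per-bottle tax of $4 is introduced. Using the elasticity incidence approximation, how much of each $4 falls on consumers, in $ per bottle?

Consumers bear ≈ $2.4 per bottle.

Incidence ratio: consumers' share ≈ εs / (εs + |εd|) = 1.2 / (1.2 + 0.8) = 0.6.
So consumers bear ≈ 0.6 × $4 = $2.4; sellers bear $1.6.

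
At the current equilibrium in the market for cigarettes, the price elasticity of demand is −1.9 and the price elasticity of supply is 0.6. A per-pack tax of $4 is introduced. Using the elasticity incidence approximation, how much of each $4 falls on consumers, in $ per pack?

Consumers bear ≈ $0.96 per pack.

Incidence ratio: consumers' share ≈ εs / (εs + |εd|) = 0.6 / (0.6 + 1.9) = 0.24.
So consumers bear ≈ 0.24 × $4 = $0.96; suppliers bear $3.04.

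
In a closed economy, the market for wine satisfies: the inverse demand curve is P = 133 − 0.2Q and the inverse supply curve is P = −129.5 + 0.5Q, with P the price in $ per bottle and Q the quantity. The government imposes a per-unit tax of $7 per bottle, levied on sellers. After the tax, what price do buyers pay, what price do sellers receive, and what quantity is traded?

Buyers pay $60; sellers receive $53; quantity = 365.

Rewrite in direct form: Qd = 665 − 5P and Qs = 2P + 259.
Without the tax, 665 − 5P = 2P + 259 gives 7P = 406, so P* = $58 and Q* = 375.
With the tax collected from sellers, supply shifts: Qs = 2(P − 7) + 259.
Solving gives Q = 365 with buyers paying $60 and sellers receiving $53 (the $7 wedge).
The less price-elastic side of the market bears the larger share of a per-unit tax.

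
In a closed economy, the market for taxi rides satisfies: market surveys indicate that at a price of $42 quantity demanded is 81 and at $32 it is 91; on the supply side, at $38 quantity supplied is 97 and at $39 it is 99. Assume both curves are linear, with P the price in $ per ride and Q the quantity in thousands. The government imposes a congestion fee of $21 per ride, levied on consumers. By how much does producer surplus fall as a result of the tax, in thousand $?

Demand slope: (91 − 81)/(32 − 42) = -1, so Qd = 123 − P.
Supply slope: (99 − 97)/(39 − 38) = 2, so Qs = 2P + 21.
Without the tax, 123 − P = 2P + 21 gives 3P = 102, so P* = $34 and Q* = 89.
With the tax collected from consumers, demand (in seller-price terms) shifts: Qd = 123 − (P + 21).
New equilibrium: consumers pay $48, producers receive $27, Q = 75. (Wedge: Pb − Ps = 21.)
ΔPS is the trapezoid between Q = 75 and Q = 89 of height $7: ½ · (89 + 75) · 7 = $574.

Producer surplus falls by $574 thousand.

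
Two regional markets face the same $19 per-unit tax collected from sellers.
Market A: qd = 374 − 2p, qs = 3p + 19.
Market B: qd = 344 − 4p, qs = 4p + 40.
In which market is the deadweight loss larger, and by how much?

Market A: pre-tax p* = $71, q* = 232; post-tax q = 209.2; deadweight loss = $216.6.
Market B: pre-tax p* = $38, q* = 192; post-tax q = 154; deadweight loss = $361.
Difference: $216.6 vs $361 → market B is larger by $144.4.

Market B, by $144.4.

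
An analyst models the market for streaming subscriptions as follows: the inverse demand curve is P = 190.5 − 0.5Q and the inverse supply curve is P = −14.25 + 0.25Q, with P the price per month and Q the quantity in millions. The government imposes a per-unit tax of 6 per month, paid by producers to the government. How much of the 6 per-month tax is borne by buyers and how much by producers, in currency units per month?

Buyers bear 4 per month; producers bear 2 per month.

Rewrite in direct form: Qd = 381 − 2P and Qs = 4P + 57.
Before the tax: set 381 − 2P = 4P + 57 → P* = 54, Q* = 273.
With the tax collected from producers, supply shifts: Qs = 4(P − 6) + 57.
Solving gives Q = 265 with buyers paying 58 and producers receiving 52 (the 6 wedge).
Burden on buyers: 4; on producers: 2. (They sum to 6.)
The less price-elastic side of the market bears the larger share of a per-unit tax.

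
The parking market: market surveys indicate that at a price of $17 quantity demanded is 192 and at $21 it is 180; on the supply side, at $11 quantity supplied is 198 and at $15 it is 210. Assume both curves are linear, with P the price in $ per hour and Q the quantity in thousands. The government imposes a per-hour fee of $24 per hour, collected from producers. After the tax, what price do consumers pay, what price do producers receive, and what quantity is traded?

Consumers pay $25; producers receive $1; quantity = 168.

Demand slope: (180 − 192)/(21 − 17) = -3, so Qd = 243 − 3P.
Supply slope: (210 − 198)/(15 − 11) = 3, so Qs = 3P + 165.
Before the tax: set 243 − 3P = 3P + 165 → P* = $13, Q* = 204.
With the tax collected from producers, supply shifts: Qs = 3(P − 24) + 165.
Solving gives Q = 168 with consumers paying $25 and producers receiving $1 (the $24 wedge).
The less price-elastic side of the market bears the larger share of a per-unit tax.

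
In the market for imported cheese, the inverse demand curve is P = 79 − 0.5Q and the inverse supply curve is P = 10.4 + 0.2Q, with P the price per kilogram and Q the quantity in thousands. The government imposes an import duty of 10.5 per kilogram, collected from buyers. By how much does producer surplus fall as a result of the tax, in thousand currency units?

Producer surplus falls by 271.5 thousand.

Rewrite in direct form: Qd = 158 − 2P and Qs = 5P − 52.
Before the tax: set 158 − 2P = 5P − 52 → P* = 30, Q* = 98.
With the tax collected from buyers, demand (in seller-price terms) shifts: Qd = 158 − 2(P + 10.5).
New equilibrium: buyers pay 37.5, producers receive 27, Q = 83. (Wedge: Pb − Ps = 10.5.)
ΔPS is the trapezoid between Q = 83 and Q = 98 of height 3: ½ · (98 + 83) · 3 = 271.5.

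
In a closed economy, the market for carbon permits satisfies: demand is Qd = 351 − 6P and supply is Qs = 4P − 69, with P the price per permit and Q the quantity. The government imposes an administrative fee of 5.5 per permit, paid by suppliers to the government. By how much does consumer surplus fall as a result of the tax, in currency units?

Consumer surplus falls by 203.28.

Without the tax, 351 − 6P = 4P − 69 gives 10P = 420, so P* = 42 and Q* = 99.
With the tax collected from suppliers, supply shifts: Qs = 4(P − 5.5) − 69.
New equilibrium: consumers pay 44.2, suppliers receive 38.7, Q = 85.8. (Wedge: Pb − Ps = 5.5.)
ΔCS is the trapezoid between Q = 85.8 and Q = 99 of height 2.2: ½ · (99 + 85.8) · 2.2 = 203.28.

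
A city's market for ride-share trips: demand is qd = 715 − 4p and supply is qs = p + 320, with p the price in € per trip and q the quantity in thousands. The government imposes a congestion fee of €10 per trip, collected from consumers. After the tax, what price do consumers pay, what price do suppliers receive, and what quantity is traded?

Before the tax: set 715 − 4p = p + 320 → p* = €79, q* = 399.
With the tax collected from consumers, demand (in seller-price terms) shifts: qd = 715 − 4(p + 10).
Solving gives q = 391 with consumers paying €81 and suppliers receiving €71 (the €10 wedge).
The less price-elastic side of the market bears the larger share of a per-unit tax.

Consumers pay €81; suppliers receive €71; quantity = 391.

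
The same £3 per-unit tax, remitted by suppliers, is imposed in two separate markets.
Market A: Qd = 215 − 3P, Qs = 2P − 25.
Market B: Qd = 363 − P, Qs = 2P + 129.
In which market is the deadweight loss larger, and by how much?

Market A: pre-tax P* = £48, Q* = 71; post-tax Q = 67.4; deadweight loss = £5.4.
Market B: pre-tax P* = £78, Q* = 285; post-tax Q = 283; deadweight loss = £3.
Difference: £5.4 vs £3 → market A is larger by £2.4.

Market A, by £2.4.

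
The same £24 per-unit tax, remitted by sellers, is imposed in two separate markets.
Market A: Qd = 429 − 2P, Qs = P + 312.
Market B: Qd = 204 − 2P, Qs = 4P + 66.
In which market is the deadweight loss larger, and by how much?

Market A: pre-tax P* = £39, Q* = 351; post-tax Q = 335; deadweight loss = £192.
Market B: pre-tax P* = £23, Q* = 158; post-tax Q = 126; deadweight loss = £384.
Difference: £192 vs £384 → market B is larger by £192.

Market B, by £192.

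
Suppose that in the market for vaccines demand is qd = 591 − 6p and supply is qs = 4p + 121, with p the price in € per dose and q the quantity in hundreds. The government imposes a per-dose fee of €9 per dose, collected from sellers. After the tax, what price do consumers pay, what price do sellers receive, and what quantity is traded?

Before the tax: set 591 − 6p = 4p + 121 → p* = €47, q* = 309.
With the tax collected from sellers, supply shifts: qs = 4(p − 9) + 121.
Solving gives q = 287.4 with consumers paying €50.6 and sellers receiving €41.6 (the €9 wedge).
The less price-elastic side of the market bears the larger share of a per-unit tax.

Consumers pay €50.6; sellers receive €41.6; quantity = 287.4.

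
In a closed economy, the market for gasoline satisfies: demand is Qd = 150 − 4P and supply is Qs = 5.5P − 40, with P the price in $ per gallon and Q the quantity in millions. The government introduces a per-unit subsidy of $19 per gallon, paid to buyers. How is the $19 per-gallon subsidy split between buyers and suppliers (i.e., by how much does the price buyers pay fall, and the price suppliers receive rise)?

Buyers gain $11 per gallon; suppliers gain $8 per gallon.

Without the subsidy, 150 − 4P = 5.5P − 40 gives 9.5P = 190, so P* = $20 and Q* = 70.
With a per-unit subsidy paid to buyers, each effectively pays P − 19, so demand becomes Qd = 150 − 4(P − 19).
New equilibrium: buyers pay $9, suppliers receive $28, Q = 114. (Wedge: Pb − Ps = −19.)
Gain to buyers: $11; to suppliers: $8. (They sum to $19.)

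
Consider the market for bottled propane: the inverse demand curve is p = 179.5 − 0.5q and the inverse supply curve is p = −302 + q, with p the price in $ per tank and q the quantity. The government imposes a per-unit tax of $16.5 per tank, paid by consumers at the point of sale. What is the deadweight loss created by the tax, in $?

Rewrite in direct form: qd = 359 − 2p and qs = p + 302.
Without the tax, 359 − 2p = p + 302 gives 3p = 57, so p* = $19 and q* = 321.
With the tax collected from consumers, demand (in seller-price terms) shifts: qd = 359 − 2(p + 16.5).
New equilibrium: consumers pay $24.5, producers receive $8, q = 310. (Wedge: pb − ps = 16.5.)
Quantity falls by |ΔQ| = |321 − 310| = 11.
DWL = ½ · t · |ΔQ| = ½ · 16.5 · 11 = $90.75.

Deadweight loss = $90.75.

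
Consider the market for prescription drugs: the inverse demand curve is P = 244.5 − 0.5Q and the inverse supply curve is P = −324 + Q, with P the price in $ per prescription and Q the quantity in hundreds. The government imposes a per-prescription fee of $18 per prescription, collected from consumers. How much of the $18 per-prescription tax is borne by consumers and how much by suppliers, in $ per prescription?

Consumers bear $6 per prescription; suppliers bear $12 per prescription.

Rewrite in direct form: Qd = 489 − 2P and Qs = P + 324.
Before the tax: set 489 − 2P = P + 324 → P* = $55, Q* = 379.
With the tax collected from consumers, demand (in seller-price terms) shifts: Qd = 489 − 2(P + 18).
Solving gives Q = 367 with consumers paying $61 and suppliers receiving $43 (the $18 wedge).
Burden on consumers: $6; on suppliers: $12. (They sum to $18.)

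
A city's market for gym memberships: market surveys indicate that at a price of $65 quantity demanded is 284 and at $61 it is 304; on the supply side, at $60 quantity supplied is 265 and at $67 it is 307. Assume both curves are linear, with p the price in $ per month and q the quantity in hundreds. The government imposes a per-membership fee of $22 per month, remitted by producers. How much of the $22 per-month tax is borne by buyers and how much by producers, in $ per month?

Buyers bear $12 per month; producers bear $10 per month.

Demand slope: (304 − 284)/(61 − 65) = -5, so qd = 609 − 5p.
Supply slope: (307 − 265)/(67 − 60) = 6, so qs = 6p − 95.
Before the tax: set 609 − 5p = 6p − 95 → p* = $64, q* = 289.
With the tax collected from producers, supply shifts: qs = 6(p − 22) − 95.
Solving gives q = 229 with buyers paying $76 and producers receiving $54 (the $22 wedge).
Burden on buyers: $12; on producers: $10. (They sum to $22.)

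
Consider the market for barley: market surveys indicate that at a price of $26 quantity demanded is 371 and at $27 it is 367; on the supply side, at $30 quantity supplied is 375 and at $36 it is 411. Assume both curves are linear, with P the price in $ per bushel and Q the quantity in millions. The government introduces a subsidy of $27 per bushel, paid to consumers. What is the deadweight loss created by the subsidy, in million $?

Demand slope: (367 − 371)/(27 − 26) = -4, so Qd = 475 − 4P.
Supply slope: (411 − 375)/(36 − 30) = 6, so Qs = 6P + 195.
Without the subsidy, 475 − 4P = 6P + 195 gives 10P = 280, so P* = $28 and Q* = 363.
With a per-unit subsidy paid to consumers, each effectively pays P − 27, so demand becomes Qd = 475 − 4(P − 27).
New equilibrium: consumers pay $11.8, sellers receive $38.8, Q = 427.8. (Wedge: Pb − Ps = −27.)
Quantity rises by |ΔQ| = |363 − 427.8| = 64.8.
DWL = ½ · t · |ΔQ| = ½ · 27 · 64.8 = $874.8.

Deadweight loss = $874.8 million.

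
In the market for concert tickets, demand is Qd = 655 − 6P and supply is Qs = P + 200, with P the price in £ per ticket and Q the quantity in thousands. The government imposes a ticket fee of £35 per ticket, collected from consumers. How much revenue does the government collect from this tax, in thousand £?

Tax revenue = £8225 thousand.

Without the tax, 655 − 6P = P + 200 gives 7P = 455, so P* = £65 and Q* = 265.
With the tax collected from consumers, demand (in seller-price terms) shifts: Qd = 655 − 6(P + 35).
New equilibrium: consumers pay £70, sellers receive £35, Q = 235. (Wedge: Pb − Ps = 35.)
Revenue = t · Q = 35 · 235 = £8225.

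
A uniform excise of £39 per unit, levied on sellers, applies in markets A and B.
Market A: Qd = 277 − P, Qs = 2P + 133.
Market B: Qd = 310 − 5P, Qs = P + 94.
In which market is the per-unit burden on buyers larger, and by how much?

Market A, by £19.5.

Market A: pre-tax P* = £48, Q* = 229; post-tax Q = 203; per-unit burden on buyers = £26.
Market B: pre-tax P* = £36, Q* = 130; post-tax Q = 97.5; per-unit burden on buyers = £6.5.
Difference: £26 vs £6.5 → market A is larger by £19.5.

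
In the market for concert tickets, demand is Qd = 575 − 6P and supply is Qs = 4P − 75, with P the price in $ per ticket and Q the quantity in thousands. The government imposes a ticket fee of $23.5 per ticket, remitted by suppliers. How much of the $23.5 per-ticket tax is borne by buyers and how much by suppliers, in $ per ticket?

Buyers bear $9.4 per ticket; suppliers bear $14.1 per ticket.

Before the tax: set 575 − 6P = 4P − 75 → P* = $65, Q* = 185.
With the tax collected from suppliers, supply shifts: Qs = 4(P − 23.5) − 75.
New equilibrium: buyers pay $74.4, suppliers receive $50.9, Q = 128.6. (Wedge: Pb − Ps = 23.5.)
Burden on buyers: $9.4; on suppliers: $14.1. (They sum to $23.5.)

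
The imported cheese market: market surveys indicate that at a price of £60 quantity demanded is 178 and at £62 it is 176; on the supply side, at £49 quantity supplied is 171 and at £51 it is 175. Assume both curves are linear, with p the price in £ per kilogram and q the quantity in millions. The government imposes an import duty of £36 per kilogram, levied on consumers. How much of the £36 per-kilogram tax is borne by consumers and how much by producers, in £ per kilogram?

Consumers bear £24 per kilogram; producers bear £12 per kilogram.

Demand slope: (176 − 178)/(62 − 60) = -1, so qd = 238 − p.
Supply slope: (175 − 171)/(51 − 49) = 2, so qs = 2p + 73.
Without the tax, 238 − p = 2p + 73 gives 3p = 165, so p* = £55 and q* = 183.
With the tax collected from consumers, demand (in seller-price terms) shifts: qd = 238 − (p + 36).
Solving gives q = 159 with consumers paying £79 and producers receiving £43 (the £36 wedge).
Burden on consumers: £24; on producers: £12. (They sum to £36.)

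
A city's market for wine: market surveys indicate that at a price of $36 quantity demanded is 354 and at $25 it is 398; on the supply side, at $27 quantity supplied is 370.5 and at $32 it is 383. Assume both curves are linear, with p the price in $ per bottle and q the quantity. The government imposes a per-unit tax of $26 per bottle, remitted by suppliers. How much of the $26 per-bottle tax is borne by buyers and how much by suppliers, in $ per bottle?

Demand slope: (398 − 354)/(25 − 36) = -4, so qd = 498 − 4p.
Supply slope: (383 − 370.5)/(32 − 27) = 2.5, so qs = 2.5p + 303.
Without the tax, 498 − 4p = 2.5p + 303 gives 6.5p = 195, so p* = $30 and q* = 378.
With the tax collected from suppliers, supply shifts: qs = 2.5(p − 26) + 303.
Solving gives q = 338 with buyers paying $40 and suppliers receiving $14 (the $26 wedge).
Burden on buyers: $10; on suppliers: $16. (They sum to $26.)

Buyers bear $10 per bottle; suppliers bear $16 per bottle.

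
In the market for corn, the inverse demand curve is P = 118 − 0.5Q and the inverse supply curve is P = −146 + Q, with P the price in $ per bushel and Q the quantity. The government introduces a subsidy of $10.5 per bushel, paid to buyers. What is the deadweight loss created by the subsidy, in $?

Deadweight loss = $36.75.

Inverting to Q(P) form: Qd = 236 − 2P; Qs = P + 146.
Without the subsidy, 236 − 2P = P + 146 gives 3P = 90, so P* = $30 and Q* = 176.
With a per-unit subsidy paid to buyers, each effectively pays P − 10.5, so demand becomes Qd = 236 − 2(P − 10.5).
New equilibrium: buyers pay $26.5, sellers receive $37, Q = 183. (Wedge: Pb − Ps = −10.5.)
Quantity rises by |ΔQ| = |176 − 183| = 7.
DWL = ½ · t · |ΔQ| = ½ · 10.5 · 7 = $36.75.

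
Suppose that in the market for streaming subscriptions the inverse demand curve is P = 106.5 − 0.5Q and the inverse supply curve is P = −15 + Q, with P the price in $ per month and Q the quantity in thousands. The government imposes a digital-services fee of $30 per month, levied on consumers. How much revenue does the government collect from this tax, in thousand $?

Tax revenue = $1830 thousand.

Inverting to Q(P) form: Qd = 213 − 2P; Qs = P + 15.
Before the tax: set 213 − 2P = P + 15 → P* = $66, Q* = 81.
With the tax collected from consumers, demand (in seller-price terms) shifts: Qd = 213 − 2(P + 30).
New equilibrium: consumers pay $76, sellers receive $46, Q = 61. (Wedge: Pb − Ps = 30.)
Revenue = t · Q = 30 · 61 = $1830.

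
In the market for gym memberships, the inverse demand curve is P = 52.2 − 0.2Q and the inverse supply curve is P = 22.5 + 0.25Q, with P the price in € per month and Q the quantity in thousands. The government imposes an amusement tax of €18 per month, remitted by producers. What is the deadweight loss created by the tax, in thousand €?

Inverting to Q(P) form: Qd = 261 − 5P; Qs = 4P − 90.
Before the tax: set 261 − 5P = 4P − 90 → P* = €39, Q* = 66.
With the tax collected from producers, supply shifts: Qs = 4(P − 18) − 90.
Solving gives Q = 26 with buyers paying €47 and producers receiving €29 (the €18 wedge).
Quantity falls by |ΔQ| = |66 − 26| = 40.
DWL = ½ · t · |ΔQ| = ½ · 18 · 40 = €360.

Deadweight loss = €360 thousand.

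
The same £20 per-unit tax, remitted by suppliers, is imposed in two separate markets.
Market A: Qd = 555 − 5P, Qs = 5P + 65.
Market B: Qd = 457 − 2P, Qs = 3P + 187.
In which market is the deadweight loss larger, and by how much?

Market A: pre-tax P* = £49, Q* = 310; post-tax Q = 260; deadweight loss = £500.
Market B: pre-tax P* = £54, Q* = 349; post-tax Q = 325; deadweight loss = £240.
Difference: £500 vs £240 → market A is larger by £260.

Market A, by £260.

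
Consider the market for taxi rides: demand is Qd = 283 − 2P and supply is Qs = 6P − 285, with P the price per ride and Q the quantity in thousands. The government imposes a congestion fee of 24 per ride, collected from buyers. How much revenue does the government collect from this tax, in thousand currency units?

Tax revenue = 2520 thousand.

Before the tax: set 283 − 2P = 6P − 285 → P* = 71, Q* = 141.
With the tax collected from buyers, demand (in seller-price terms) shifts: Qd = 283 − 2(P + 24).
Solving gives Q = 105 with buyers paying 89 and suppliers receiving 65 (the 24 wedge).
Revenue = t · Q = 24 · 105 = 2520.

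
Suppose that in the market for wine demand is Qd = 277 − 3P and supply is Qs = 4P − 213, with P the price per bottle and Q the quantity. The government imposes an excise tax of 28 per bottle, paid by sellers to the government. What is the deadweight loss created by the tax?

Deadweight loss = 672.

Without the tax, 277 − 3P = 4P − 213 gives 7P = 490, so P* = 70 and Q* = 67.
With the tax collected from sellers, supply shifts: Qs = 4(P − 28) − 213.
New equilibrium: buyers pay 86, sellers receive 58, Q = 19. (Wedge: Pb − Ps = 28.)
Quantity falls by |ΔQ| = |67 − 19| = 48.
DWL = ½ · t · |ΔQ| = ½ · 28 · 48 = 672.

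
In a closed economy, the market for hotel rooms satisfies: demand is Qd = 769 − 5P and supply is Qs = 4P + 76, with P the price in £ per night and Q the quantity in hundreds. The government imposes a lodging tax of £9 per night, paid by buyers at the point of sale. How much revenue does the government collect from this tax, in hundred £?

Before the tax: set 769 − 5P = 4P + 76 → P* = £77, Q* = 384.
With the tax collected from buyers, demand (in seller-price terms) shifts: Qd = 769 − 5(P + 9).
New equilibrium: buyers pay £81, producers receive £72, Q = 364. (Wedge: Pb − Ps = 9.)
Revenue = t · Q = 9 · 364 = £3276.

Tax revenue = £3276 hundred.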